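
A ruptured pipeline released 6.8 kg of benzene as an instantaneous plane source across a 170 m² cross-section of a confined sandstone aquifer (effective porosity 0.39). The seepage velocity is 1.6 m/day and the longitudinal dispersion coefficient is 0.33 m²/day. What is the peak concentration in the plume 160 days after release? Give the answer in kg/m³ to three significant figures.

0.00398 kg/m³

The peak of an instantaneous 1D plume sits at x = vt; there the Gaussian factor is 1 and C_max = M/(n_e·A·√(4πDt)), where n_e·A is the pore area the mass is dissolved in.
√(4πDt) = √(4π × 0.33 × 160) = 25.76 m, so C_max = 6.8/(0.39 × 170 × 25.76) = 0.00398 kg/m³.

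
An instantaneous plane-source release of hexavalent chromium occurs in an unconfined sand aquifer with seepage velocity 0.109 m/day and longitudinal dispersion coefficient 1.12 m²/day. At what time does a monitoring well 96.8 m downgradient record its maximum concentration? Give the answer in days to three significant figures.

For the 1D instantaneous-source solution, setting ∂C/∂t = 0 at fixed x gives v²t² + 2Dt − x² = 0, so t = (√(D² + v²x²) − D)/v².
√(D² + v²x²) = √(1.12² + 0.109² × 96.8²) = 10.61; v² = 0.011881.
t = (10.61 − 1.12)/0.011881 = 799 days (vs. the pure-advection estimate x/v = 888 d).

799 days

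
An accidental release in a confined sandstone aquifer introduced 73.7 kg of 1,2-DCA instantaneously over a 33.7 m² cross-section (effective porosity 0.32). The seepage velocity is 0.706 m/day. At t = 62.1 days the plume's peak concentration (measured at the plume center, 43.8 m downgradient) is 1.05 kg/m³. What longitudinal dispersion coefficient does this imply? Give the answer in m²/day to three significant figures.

0.0543 m²/day

At the plume center C_max = M/(n_e·A·√(4πDt)), so D = M²/(4πt·(n_e·A·C_max)²).
n_e·A·C_max = 0.32 × 33.7 × 1.05 = 11.32 kg/m.
D = 73.7²/(4π × 62.1 × 11.32²) = 0.0543 m²/day.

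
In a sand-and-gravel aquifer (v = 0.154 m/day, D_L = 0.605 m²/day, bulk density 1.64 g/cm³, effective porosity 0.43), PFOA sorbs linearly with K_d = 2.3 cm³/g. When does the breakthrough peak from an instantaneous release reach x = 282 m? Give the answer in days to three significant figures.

17600 days

Retardation factor R = 1 + ρ_b·K_d/n = 1 + 1.64 × 2.3/0.43 = 9.772.
Sorption retards both mechanisms: v_R = v/R = 0.01576 m/day, D_R = D/R = 0.06191 m²/day.
Peak time from v_R²t² + 2D_R t − x² = 0: t = (√(D_R² + v_R²x²) − D_R)/v_R².
√(D_R² + v_R²x²) = √(0.06191² + 0.01576² × 282²) = 4.445; v_R² = 0.0002484.
t = (4.445 − 0.06191)/0.0002484 = 17600 days.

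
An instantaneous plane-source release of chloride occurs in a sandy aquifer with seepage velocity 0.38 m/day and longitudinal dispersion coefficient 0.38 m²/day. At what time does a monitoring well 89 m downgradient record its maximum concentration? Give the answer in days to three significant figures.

For the 1D instantaneous-source solution, setting ∂C/∂t = 0 at fixed x gives v²t² + 2Dt − x² = 0, so t = (√(D² + v²x²) − D)/v².
√(D² + v²x²) = √(0.38² + 0.38² × 89²) = 33.82; v² = 0.1444.
t = (33.82 − 0.38)/0.1444 = 232 days (vs. the pure-advection estimate x/v = 234 d).

232 days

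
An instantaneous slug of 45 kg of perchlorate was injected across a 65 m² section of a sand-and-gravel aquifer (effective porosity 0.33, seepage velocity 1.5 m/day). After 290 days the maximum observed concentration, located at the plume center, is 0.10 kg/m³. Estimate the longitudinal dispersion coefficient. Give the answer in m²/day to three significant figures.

At the plume center C_max = M/(n_e·A·√(4πDt)), so D = M²/(4πt·(n_e·A·C_max)²).
n_e·A·C_max = 0.33 × 65 × 0.10 = 2.145 kg/m.
D = 45²/(4π × 290 × 2.145²) = 0.121 m²/day.

0.121 m²/day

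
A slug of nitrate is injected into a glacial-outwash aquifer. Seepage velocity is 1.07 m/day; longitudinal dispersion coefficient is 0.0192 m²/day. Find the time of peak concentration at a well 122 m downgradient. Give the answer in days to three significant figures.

For the 1D instantaneous-source solution, setting ∂C/∂t = 0 at fixed x gives v²t² + 2Dt − x² = 0, so t = (√(D² + v²x²) − D)/v².
√(D² + v²x²) = √(0.0192² + 1.07² × 122²) = 130.5; v² = 1.1449.
t = (130.5 − 0.0192)/1.1449 = 114 days (vs. the pure-advection estimate x/v = 114 d).

114 days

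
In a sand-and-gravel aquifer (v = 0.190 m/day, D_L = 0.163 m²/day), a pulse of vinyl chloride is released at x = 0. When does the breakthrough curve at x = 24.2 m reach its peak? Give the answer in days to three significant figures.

For the 1D instantaneous-source solution, setting ∂C/∂t = 0 at fixed x gives v²t² + 2Dt − x² = 0, so t = (√(D² + v²x²) − D)/v².
√(D² + v²x²) = √(0.163² + 0.190² × 24.2²) = 4.601; v² = 0.0361.
t = (4.601 − 0.163)/0.0361 = 123 days (vs. the pure-advection estimate x/v = 127 d).

123 days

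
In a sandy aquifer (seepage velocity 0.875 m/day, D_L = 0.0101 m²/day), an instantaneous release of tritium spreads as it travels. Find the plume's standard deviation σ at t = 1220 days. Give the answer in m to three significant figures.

4.96 m

Dispersive spreading gives a Gaussian with σ² = 2Dt; advection only shifts the center.
σ = √(2 × 0.0101 × 1220) = 4.96 m.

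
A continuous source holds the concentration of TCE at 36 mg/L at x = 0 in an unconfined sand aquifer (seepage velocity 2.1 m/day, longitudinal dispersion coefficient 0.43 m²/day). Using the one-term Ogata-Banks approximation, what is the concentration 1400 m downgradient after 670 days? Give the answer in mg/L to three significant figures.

22.1 mg/L

For a continuous step input, C/C₀ ≈ ½·erfc((x−vt)/(2√(Dt))).
vt = 2.1 × 670 = 1407 m and 2√(Dt) = 2√(0.43 × 670) = 33.95 m.
Argument (x−vt)/(2√(Dt)) = (1400 − 1407)/33.95 = -0.2062; ½·erfc(-0.2062) = 0.6147.
C = 36 × 0.6147 = 22.1 mg/L.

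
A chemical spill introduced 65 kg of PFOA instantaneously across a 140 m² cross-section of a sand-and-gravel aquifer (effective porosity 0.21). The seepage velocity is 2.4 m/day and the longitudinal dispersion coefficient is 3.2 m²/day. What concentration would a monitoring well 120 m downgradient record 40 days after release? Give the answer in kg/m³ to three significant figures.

For an instantaneous plane source, C(x,t) = M/(n_e·A·√(4πDt)) · exp(−(x−vt)²/(4Dt)), with n_e·A the pore (flow) area.
Plume center vt = 2.4 × 40 = 96 m, so the well at 120 m is 24 m downgradient of the peak.
√(4πDt) = 40.11 m, giving peak height M/(n_e·A·√(4πDt)) = 65/(0.21 × 140 × 40.11) = 0.05512 kg/m³.
(x−vt)²/(4Dt) = (24)²/(4 × 3.2 × 40) = 1.125; exp(−1.125) = 0.3247.
C = 0.05512 × 0.3247 = 0.0179 kg/m³.

0.0179 kg/m³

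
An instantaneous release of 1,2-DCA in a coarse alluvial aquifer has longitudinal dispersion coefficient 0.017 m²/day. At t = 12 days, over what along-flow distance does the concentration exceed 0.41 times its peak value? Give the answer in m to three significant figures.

1.71 m

The plume is Gaussian with σ = √(2Dt) = √(2 × 0.017 × 12) = 0.6387 m.
C/C_peak = exp(−Δx²/(2σ²)) = 0.41 ⇒ Δx = σ·√(−2 ln 0.41) = 0.6387 × 1.335 = 0.8527 m.
Width = 2Δx = 1.71 m.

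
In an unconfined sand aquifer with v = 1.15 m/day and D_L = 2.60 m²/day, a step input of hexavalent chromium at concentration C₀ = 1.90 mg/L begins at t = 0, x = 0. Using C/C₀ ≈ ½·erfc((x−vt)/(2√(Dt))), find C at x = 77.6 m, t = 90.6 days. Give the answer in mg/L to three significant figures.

For a continuous step input, C/C₀ ≈ ½·erfc((x−vt)/(2√(Dt))).
vt = 1.15 × 90.6 = 104.19 m and 2√(Dt) = 2√(2.60 × 90.6) = 30.70 m.
Argument (x−vt)/(2√(Dt)) = (77.6 − 104.19)/30.70 = -0.8661; ½·erfc(-0.8661) = 0.8897.
C = 1.90 × 0.8897 = 1.69 mg/L.

1.69 mg/L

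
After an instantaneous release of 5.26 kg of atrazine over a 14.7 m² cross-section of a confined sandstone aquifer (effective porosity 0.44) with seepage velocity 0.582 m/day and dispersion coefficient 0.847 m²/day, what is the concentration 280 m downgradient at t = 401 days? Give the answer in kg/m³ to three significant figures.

0.00251 kg/m³

For an instantaneous plane source, C(x,t) = M/(n_e·A·√(4πDt)) · exp(−(x−vt)²/(4Dt)), with n_e·A the pore (flow) area.
Plume center vt = 0.582 × 401 = 233.382 m, so the well at 280 m is 46.618 m downgradient of the peak.
√(4πDt) = 65.33 m, giving peak height M/(n_e·A·√(4πDt)) = 5.26/(0.44 × 14.7 × 65.33) = 0.01245 kg/m³.
(x−vt)²/(4Dt) = (46.618)²/(4 × 0.847 × 401) = 1.600; exp(−1.600) = 0.2019.
C = 0.01245 × 0.2019 = 0.00251 kg/m³.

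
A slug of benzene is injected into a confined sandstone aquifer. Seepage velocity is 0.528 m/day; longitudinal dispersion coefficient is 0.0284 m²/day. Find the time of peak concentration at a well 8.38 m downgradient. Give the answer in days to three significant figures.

15.8 days

For the 1D instantaneous-source solution, setting ∂C/∂t = 0 at fixed x gives v²t² + 2Dt − x² = 0, so t = (√(D² + v²x²) − D)/v².
√(D² + v²x²) = √(0.0284² + 0.528² × 8.38²) = 4.425; v² = 0.278784.
t = (4.425 − 0.0284)/0.278784 = 15.8 days (vs. the pure-advection estimate x/v = 15.9 d).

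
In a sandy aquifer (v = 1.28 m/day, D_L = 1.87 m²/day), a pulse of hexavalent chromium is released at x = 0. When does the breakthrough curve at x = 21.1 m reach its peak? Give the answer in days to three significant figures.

15.4 days

For the 1D instantaneous-source solution, setting ∂C/∂t = 0 at fixed x gives v²t² + 2Dt − x² = 0, so t = (√(D² + v²x²) − D)/v².
√(D² + v²x²) = √(1.87² + 1.28² × 21.1²) = 27.07; v² = 1.6384.
t = (27.07 − 1.87)/1.6384 = 15.4 days (vs. the pure-advection estimate x/v = 16.5 d).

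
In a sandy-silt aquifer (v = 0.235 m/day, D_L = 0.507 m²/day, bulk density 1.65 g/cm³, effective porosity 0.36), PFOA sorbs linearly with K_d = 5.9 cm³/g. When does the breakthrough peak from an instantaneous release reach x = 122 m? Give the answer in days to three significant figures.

14300 days

Retardation factor R = 1 + ρ_b·K_d/n = 1 + 1.65 × 5.9/0.36 = 28.04.
Sorption retards both mechanisms: v_R = v/R = 0.008381 m/day, D_R = D/R = 0.01808 m²/day.
Peak time from v_R²t² + 2D_R t − x² = 0: t = (√(D_R² + v_R²x²) − D_R)/v_R².
√(D_R² + v_R²x²) = √(0.01808² + 0.008381² × 122²) = 1.023; v_R² = 7.024e-05.
t = (1.023 − 0.01808)/7.024e-05 = 14300 days.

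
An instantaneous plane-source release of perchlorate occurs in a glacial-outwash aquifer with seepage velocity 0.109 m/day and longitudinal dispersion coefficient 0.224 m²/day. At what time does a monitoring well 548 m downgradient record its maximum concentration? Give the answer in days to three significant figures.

For the 1D instantaneous-source solution, setting ∂C/∂t = 0 at fixed x gives v²t² + 2Dt − x² = 0, so t = (√(D² + v²x²) − D)/v².
√(D² + v²x²) = √(0.224² + 0.109² × 548²) = 59.73; v² = 0.011881.
t = (59.73 − 0.224)/0.011881 = 5010 days (vs. the pure-advection estimate x/v = 5030 d).

5010 days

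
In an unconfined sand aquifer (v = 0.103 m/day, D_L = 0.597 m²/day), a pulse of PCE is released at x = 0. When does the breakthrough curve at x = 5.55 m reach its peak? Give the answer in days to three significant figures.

For the 1D instantaneous-source solution, setting ∂C/∂t = 0 at fixed x gives v²t² + 2Dt − x² = 0, so t = (√(D² + v²x²) − D)/v².
√(D² + v²x²) = √(0.597² + 0.103² × 5.55²) = 0.8266; v² = 0.010609.
t = (0.8266 − 0.597)/0.010609 = 21.6 days (vs. the pure-advection estimate x/v = 53.9 d).

21.6 days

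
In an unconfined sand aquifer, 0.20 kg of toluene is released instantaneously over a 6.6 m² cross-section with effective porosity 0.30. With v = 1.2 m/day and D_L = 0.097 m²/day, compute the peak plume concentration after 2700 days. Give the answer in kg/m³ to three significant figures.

0.00176 kg/m³

The peak of an instantaneous 1D plume sits at x = vt; there the Gaussian factor is 1 and C_max = M/(n_e·A·√(4πDt)), where n_e·A is the pore area the mass is dissolved in.
√(4πDt) = √(4π × 0.097 × 2700) = 57.37 m, so C_max = 0.20/(0.30 × 6.6 × 57.37) = 0.00176 kg/m³.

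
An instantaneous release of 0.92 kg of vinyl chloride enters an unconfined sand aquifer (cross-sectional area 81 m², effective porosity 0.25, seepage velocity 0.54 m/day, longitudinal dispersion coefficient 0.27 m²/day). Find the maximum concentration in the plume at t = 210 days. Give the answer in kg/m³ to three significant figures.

The peak of an instantaneous 1D plume sits at x = vt; there the Gaussian factor is 1 and C_max = M/(n_e·A·√(4πDt)), where n_e·A is the pore area the mass is dissolved in.
√(4πDt) = √(4π × 0.27 × 210) = 26.69 m, so C_max = 0.92/(0.25 × 81 × 26.69) = 0.00170 kg/m³.

0.00170 kg/m³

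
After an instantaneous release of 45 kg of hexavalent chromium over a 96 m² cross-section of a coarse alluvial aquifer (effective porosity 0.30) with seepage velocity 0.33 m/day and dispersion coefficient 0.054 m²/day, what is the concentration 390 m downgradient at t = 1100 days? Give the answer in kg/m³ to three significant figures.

For an instantaneous plane source, C(x,t) = M/(n_e·A·√(4πDt)) · exp(−(x−vt)²/(4Dt)), with n_e·A the pore (flow) area.
Plume center vt = 0.33 × 1100 = 363 m, so the well at 390 m is 27 m downgradient of the peak.
√(4πDt) = 27.32 m, giving peak height M/(n_e·A·√(4πDt)) = 45/(0.30 × 96 × 27.32) = 0.05719 kg/m³.
(x−vt)²/(4Dt) = (27)²/(4 × 0.054 × 1100) = 3.068; exp(−3.068) = 0.04651.
C = 0.05719 × 0.04651 = 0.00266 kg/m³.

0.00266 kg/m³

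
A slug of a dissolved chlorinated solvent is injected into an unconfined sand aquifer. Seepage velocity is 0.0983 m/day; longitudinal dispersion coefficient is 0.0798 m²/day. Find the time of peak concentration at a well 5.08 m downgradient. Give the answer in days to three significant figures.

For the 1D instantaneous-source solution, setting ∂C/∂t = 0 at fixed x gives v²t² + 2Dt − x² = 0, so t = (√(D² + v²x²) − D)/v².
√(D² + v²x²) = √(0.0798² + 0.0983² × 5.08²) = 0.5057; v² = 0.00966289.
t = (0.5057 − 0.0798)/0.00966289 = 44.1 days (vs. the pure-advection estimate x/v = 51.7 d).

44.1 days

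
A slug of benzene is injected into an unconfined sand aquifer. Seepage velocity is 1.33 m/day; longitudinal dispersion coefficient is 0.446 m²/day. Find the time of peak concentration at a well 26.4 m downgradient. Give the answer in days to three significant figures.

19.6 days

For the 1D instantaneous-source solution, setting ∂C/∂t = 0 at fixed x gives v²t² + 2Dt − x² = 0, so t = (√(D² + v²x²) − D)/v².
√(D² + v²x²) = √(0.446² + 1.33² × 26.4²) = 35.11; v² = 1.7689.
t = (35.11 − 0.446)/1.7689 = 19.6 days (vs. the pure-advection estimate x/v = 19.8 d).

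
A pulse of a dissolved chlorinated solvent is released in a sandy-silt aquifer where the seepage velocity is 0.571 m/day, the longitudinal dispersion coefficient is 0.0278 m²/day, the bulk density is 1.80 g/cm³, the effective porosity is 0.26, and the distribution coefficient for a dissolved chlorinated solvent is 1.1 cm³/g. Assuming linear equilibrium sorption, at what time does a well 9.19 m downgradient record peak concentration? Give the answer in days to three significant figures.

138 days

Retardation factor R = 1 + ρ_b·K_d/n = 1 + 1.80 × 1.1/0.26 = 8.615.
Sorption retards both mechanisms: v_R = v/R = 0.06628 m/day, D_R = D/R = 0.003227 m²/day.
Peak time from v_R²t² + 2D_R t − x² = 0: t = (√(D_R² + v_R²x²) − D_R)/v_R².
√(D_R² + v_R²x²) = √(0.003227² + 0.06628² × 9.19²) = 0.6091; v_R² = 0.004393.
t = (0.6091 − 0.003227)/0.004393 = 138 days.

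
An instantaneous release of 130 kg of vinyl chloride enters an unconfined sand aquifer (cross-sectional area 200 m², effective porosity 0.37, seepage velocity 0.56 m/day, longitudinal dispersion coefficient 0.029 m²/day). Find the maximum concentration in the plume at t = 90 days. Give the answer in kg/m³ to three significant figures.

0.307 kg/m³

The peak of an instantaneous 1D plume sits at x = vt; there the Gaussian factor is 1 and C_max = M/(n_e·A·√(4πDt)), where n_e·A is the pore area the mass is dissolved in.
√(4πDt) = √(4π × 0.029 × 90) = 5.727 m, so C_max = 130/(0.37 × 200 × 5.727) = 0.307 kg/m³.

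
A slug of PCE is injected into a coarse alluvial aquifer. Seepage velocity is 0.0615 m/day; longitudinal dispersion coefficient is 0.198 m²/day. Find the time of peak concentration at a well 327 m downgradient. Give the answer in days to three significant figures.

For the 1D instantaneous-source solution, setting ∂C/∂t = 0 at fixed x gives v²t² + 2Dt − x² = 0, so t = (√(D² + v²x²) − D)/v².
√(D² + v²x²) = √(0.198² + 0.0615² × 327²) = 20.11; v² = 0.00378225.
t = (20.11 − 0.198)/0.00378225 = 5260 days (vs. the pure-advection estimate x/v = 5320 d).

5260 days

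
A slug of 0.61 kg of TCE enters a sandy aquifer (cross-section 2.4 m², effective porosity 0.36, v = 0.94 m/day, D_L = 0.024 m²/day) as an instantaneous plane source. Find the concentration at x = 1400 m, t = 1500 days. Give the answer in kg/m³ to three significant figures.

0.0166 kg/m³

For an instantaneous plane source, C(x,t) = M/(n_e·A·√(4πDt)) · exp(−(x−vt)²/(4Dt)), with n_e·A the pore (flow) area.
Plume center vt = 0.94 × 1500 = 1410 m, so the well at 1400 m is 10 m upgradient of the peak.
√(4πDt) = 21.27 m, giving peak height M/(n_e·A·√(4πDt)) = 0.61/(0.36 × 2.4 × 21.27) = 0.03319 kg/m³.
(x−vt)²/(4Dt) = (-10)²/(4 × 0.024 × 1500) = 0.6944; exp(−0.6944) = 0.4994.
C = 0.03319 × 0.4994 = 0.0166 kg/m³.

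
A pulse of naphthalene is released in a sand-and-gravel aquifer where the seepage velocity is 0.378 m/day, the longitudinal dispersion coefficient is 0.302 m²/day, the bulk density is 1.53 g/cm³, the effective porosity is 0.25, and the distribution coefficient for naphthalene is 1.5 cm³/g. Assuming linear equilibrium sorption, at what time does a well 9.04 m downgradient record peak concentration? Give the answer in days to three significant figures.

223 days

Retardation factor R = 1 + ρ_b·K_d/n = 1 + 1.53 × 1.5/0.25 = 10.18.
Sorption retards both mechanisms: v_R = v/R = 0.03713 m/day, D_R = D/R = 0.02967 m²/day.
Peak time from v_R²t² + 2D_R t − x² = 0: t = (√(D_R² + v_R²x²) − D_R)/v_R².
√(D_R² + v_R²x²) = √(0.02967² + 0.03713² × 9.04²) = 0.3370; v_R² = 0.001379.
t = (0.3370 − 0.02967)/0.001379 = 223 days.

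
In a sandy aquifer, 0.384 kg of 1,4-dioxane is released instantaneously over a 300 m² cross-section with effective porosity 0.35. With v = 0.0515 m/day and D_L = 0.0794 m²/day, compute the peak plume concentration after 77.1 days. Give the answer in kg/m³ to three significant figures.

0.000417 kg/m³

The peak of an instantaneous 1D plume sits at x = vt; there the Gaussian factor is 1 and C_max = M/(n_e·A·√(4πDt)), where n_e·A is the pore area the mass is dissolved in.
√(4πDt) = √(4π × 0.0794 × 77.1) = 8.771 m, so C_max = 0.384/(0.35 × 300 × 8.771) = 0.000417 kg/m³.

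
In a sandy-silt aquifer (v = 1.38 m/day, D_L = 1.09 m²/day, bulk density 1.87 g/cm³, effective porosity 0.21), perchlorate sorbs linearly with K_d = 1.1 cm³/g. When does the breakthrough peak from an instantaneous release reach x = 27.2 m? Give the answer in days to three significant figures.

Retardation factor R = 1 + ρ_b·K_d/n = 1 + 1.87 × 1.1/0.21 = 10.80.
Sorption retards both mechanisms: v_R = v/R = 0.1278 m/day, D_R = D/R = 0.1009 m²/day.
Peak time from v_R²t² + 2D_R t − x² = 0: t = (√(D_R² + v_R²x²) − D_R)/v_R².
√(D_R² + v_R²x²) = √(0.1009² + 0.1278² × 27.2²) = 3.478; v_R² = 0.01633.
t = (3.478 − 0.1009)/0.01633 = 207 days.

207 days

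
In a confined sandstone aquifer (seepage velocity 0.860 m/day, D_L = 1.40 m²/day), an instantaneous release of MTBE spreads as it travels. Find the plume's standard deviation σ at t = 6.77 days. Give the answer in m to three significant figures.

4.35 m

Dispersive spreading gives a Gaussian with σ² = 2Dt; advection only shifts the center.
σ = √(2 × 1.40 × 6.77) = 4.35 m.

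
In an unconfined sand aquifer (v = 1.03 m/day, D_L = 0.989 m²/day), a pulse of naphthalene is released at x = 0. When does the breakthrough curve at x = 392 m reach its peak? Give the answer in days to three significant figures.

For the 1D instantaneous-source solution, setting ∂C/∂t = 0 at fixed x gives v²t² + 2Dt − x² = 0, so t = (√(D² + v²x²) − D)/v².
√(D² + v²x²) = √(0.989² + 1.03² × 392²) = 403.8; v² = 1.0609.
t = (403.8 − 0.989)/1.0609 = 380 days (vs. the pure-advection estimate x/v = 381 d).

380 days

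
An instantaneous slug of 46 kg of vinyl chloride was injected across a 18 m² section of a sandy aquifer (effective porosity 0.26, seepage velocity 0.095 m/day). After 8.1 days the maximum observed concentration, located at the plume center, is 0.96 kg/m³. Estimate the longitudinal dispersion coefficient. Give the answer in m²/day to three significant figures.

1.03 m²/day

At the plume center C_max = M/(n_e·A·√(4πDt)), so D = M²/(4πt·(n_e·A·C_max)²).
n_e·A·C_max = 0.26 × 18 × 0.96 = 4.493 kg/m.
D = 46²/(4π × 8.1 × 4.493²) = 1.03 m²/day.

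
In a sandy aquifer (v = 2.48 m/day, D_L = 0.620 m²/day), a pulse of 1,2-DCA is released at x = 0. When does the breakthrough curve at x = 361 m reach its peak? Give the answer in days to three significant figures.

145 days

For the 1D instantaneous-source solution, setting ∂C/∂t = 0 at fixed x gives v²t² + 2Dt − x² = 0, so t = (√(D² + v²x²) − D)/v².
√(D² + v²x²) = √(0.620² + 2.48² × 361²) = 895.3; v² = 6.1504.
t = (895.3 − 0.620)/6.1504 = 145 days (vs. the pure-advection estimate x/v = 146 d).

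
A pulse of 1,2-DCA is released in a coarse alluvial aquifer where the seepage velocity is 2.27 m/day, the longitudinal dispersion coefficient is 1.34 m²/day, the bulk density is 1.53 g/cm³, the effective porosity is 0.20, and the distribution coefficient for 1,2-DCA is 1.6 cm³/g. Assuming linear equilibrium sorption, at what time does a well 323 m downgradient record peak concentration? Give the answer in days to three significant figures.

1880 days

Retardation factor R = 1 + ρ_b·K_d/n = 1 + 1.53 × 1.6/0.20 = 13.24.
Sorption retards both mechanisms: v_R = v/R = 0.1715 m/day, D_R = D/R = 0.1012 m²/day.
Peak time from v_R²t² + 2D_R t − x² = 0: t = (√(D_R² + v_R²x²) − D_R)/v_R².
√(D_R² + v_R²x²) = √(0.1012² + 0.1715² × 323²) = 55.39; v_R² = 0.02941.
t = (55.39 − 0.1012)/0.02941 = 1880 days.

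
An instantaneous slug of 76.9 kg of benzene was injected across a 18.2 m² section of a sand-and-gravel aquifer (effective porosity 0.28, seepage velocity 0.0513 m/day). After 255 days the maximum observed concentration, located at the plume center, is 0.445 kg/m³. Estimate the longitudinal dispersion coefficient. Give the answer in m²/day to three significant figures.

0.359 m²/day

At the plume center C_max = M/(n_e·A·√(4πDt)), so D = M²/(4πt·(n_e·A·C_max)²).
n_e·A·C_max = 0.28 × 18.2 × 0.445 = 2.268 kg/m.
D = 76.9²/(4π × 255 × 2.268²) = 0.359 m²/day.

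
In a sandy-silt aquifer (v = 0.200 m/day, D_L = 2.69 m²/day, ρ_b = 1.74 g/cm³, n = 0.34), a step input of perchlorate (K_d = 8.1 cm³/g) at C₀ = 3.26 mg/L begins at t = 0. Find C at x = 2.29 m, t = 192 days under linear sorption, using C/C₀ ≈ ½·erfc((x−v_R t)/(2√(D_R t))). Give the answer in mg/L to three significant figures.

Retardation factor R = 1 + ρ_b·K_d/n = 1 + 1.74 × 8.1/0.34 = 42.45.
Sorption retards both mechanisms: v_R = v/R = 0.004711 m/day, D_R = D/R = 0.06337 m²/day.
v_R·t = 0.004711 × 192 = 0.904512 m; 2√(D_R t) = 6.976 m; argument = (2.29 − 0.904512)/6.976 = 0.1986.
C = C₀ × ½·erfc(0.1986) = 3.26 × 0.3894 = 1.27 mg/L.

1.27 mg/L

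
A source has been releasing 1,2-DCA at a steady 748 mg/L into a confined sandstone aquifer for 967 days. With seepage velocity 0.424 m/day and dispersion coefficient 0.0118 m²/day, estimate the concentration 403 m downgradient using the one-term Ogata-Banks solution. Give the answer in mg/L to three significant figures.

695 mg/L

For a continuous step input, C/C₀ ≈ ½·erfc((x−vt)/(2√(Dt))).
vt = 0.424 × 967 = 410.008 m and 2√(Dt) = 2√(0.0118 × 967) = 6.756 m.
Argument (x−vt)/(2√(Dt)) = (403 − 410.008)/6.756 = -1.037; ½·erfc(-1.037) = 0.9287.
C = 748 × 0.9287 = 695 mg/L.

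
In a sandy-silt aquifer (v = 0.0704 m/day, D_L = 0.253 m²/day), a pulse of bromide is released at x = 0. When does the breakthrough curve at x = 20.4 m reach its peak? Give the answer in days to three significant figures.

243 days

For the 1D instantaneous-source solution, setting ∂C/∂t = 0 at fixed x gives v²t² + 2Dt − x² = 0, so t = (√(D² + v²x²) − D)/v².
√(D² + v²x²) = √(0.253² + 0.0704² × 20.4²) = 1.458; v² = 0.00495616.
t = (1.458 − 0.253)/0.00495616 = 243 days (vs. the pure-advection estimate x/v = 290 d).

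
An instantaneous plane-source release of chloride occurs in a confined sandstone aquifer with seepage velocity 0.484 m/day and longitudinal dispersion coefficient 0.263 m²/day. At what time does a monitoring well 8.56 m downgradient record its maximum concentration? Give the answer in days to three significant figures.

For the 1D instantaneous-source solution, setting ∂C/∂t = 0 at fixed x gives v²t² + 2Dt − x² = 0, so t = (√(D² + v²x²) − D)/v².
√(D² + v²x²) = √(0.263² + 0.484² × 8.56²) = 4.151; v² = 0.234256.
t = (4.151 − 0.263)/0.234256 = 16.6 days (vs. the pure-advection estimate x/v = 17.7 d).

16.6 days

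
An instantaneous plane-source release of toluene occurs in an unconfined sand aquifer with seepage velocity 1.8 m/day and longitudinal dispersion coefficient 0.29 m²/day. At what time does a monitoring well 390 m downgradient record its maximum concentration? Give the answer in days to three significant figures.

217 days

For the 1D instantaneous-source solution, setting ∂C/∂t = 0 at fixed x gives v²t² + 2Dt − x² = 0, so t = (√(D² + v²x²) − D)/v².
√(D² + v²x²) = √(0.29² + 1.8² × 390²) = 702.0; v² = 3.24.
t = (702.0 − 0.29)/3.24 = 217 days (vs. the pure-advection estimate x/v = 217 d).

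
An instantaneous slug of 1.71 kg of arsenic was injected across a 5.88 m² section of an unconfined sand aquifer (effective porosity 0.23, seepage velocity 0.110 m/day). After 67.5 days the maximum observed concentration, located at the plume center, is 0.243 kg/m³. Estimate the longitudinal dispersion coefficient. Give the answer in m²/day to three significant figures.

0.0319 m²/day

At the plume center C_max = M/(n_e·A·√(4πDt)), so D = M²/(4πt·(n_e·A·C_max)²).
n_e·A·C_max = 0.23 × 5.88 × 0.243 = 0.3286 kg/m.
D = 1.71²/(4π × 67.5 × 0.3286²) = 0.0319 m²/day.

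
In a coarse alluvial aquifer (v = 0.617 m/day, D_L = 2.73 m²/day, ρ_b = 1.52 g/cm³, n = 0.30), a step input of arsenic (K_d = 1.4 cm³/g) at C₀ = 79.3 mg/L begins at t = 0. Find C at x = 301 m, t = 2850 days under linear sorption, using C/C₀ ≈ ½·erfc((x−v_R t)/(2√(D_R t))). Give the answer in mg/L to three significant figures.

Retardation factor R = 1 + ρ_b·K_d/n = 1 + 1.52 × 1.4/0.30 = 8.093.
Sorption retards both mechanisms: v_R = v/R = 0.07624 m/day, D_R = D/R = 0.3373 m²/day.
v_R·t = 0.07624 × 2850 = 217.284 m; 2√(D_R t) = 62.01 m; argument = (301 − 217.284)/62.01 = 1.350.
C = C₀ × ½·erfc(1.350) = 79.3 × 0.02812 = 2.23 mg/L.

2.23 mg/L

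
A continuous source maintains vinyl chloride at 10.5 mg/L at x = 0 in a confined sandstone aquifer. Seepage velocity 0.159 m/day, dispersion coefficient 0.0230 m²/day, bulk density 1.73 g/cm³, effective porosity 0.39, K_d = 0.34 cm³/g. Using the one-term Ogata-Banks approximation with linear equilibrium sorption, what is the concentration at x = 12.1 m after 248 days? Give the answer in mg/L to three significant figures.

10.0 mg/L

Retardation factor R = 1 + ρ_b·K_d/n = 1 + 1.73 × 0.34/0.39 = 2.508.
Sorption retards both mechanisms: v_R = v/R = 0.06340 m/day, D_R = D/R = 0.009171 m²/day.
v_R·t = 0.06340 × 248 = 15.7232 m; 2√(D_R t) = 3.016 m; argument = (12.1 − 15.7232)/3.016 = -1.201.
C = C₀ × ½·erfc(-1.201) = 10.5 × 0.9553 = 10.0 mg/L.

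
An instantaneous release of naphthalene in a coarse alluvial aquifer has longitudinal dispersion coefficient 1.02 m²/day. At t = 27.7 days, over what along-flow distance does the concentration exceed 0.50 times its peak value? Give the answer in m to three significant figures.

17.7 m

The plume is Gaussian with σ = √(2Dt) = √(2 × 1.02 × 27.7) = 7.517 m.
C/C_peak = exp(−Δx²/(2σ²)) = 0.50 ⇒ Δx = σ·√(−2 ln 0.50) = 7.517 × 1.177 = 8.848 m.
Width = 2Δx = 17.7 m.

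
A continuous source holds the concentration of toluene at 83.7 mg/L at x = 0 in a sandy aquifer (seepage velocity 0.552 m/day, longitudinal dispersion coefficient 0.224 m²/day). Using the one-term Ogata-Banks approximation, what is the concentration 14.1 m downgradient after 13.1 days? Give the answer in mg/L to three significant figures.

For a continuous step input, C/C₀ ≈ ½·erfc((x−vt)/(2√(Dt))).
vt = 0.552 × 13.1 = 7.2312 m and 2√(Dt) = 2√(0.224 × 13.1) = 3.426 m.
Argument (x−vt)/(2√(Dt)) = (14.1 − 7.2312)/3.426 = 2.005; ½·erfc(2.005) = 0.002288.
C = 83.7 × 0.002288 = 0.192 mg/L.

0.192 mg/L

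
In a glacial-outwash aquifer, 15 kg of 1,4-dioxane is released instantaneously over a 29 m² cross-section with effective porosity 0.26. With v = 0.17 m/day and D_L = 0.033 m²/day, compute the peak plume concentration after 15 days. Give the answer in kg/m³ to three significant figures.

The peak of an instantaneous 1D plume sits at x = vt; there the Gaussian factor is 1 and C_max = M/(n_e·A·√(4πDt)), where n_e·A is the pore area the mass is dissolved in.
√(4πDt) = √(4π × 0.033 × 15) = 2.494 m, so C_max = 15/(0.26 × 29 × 2.494) = 0.798 kg/m³.

0.798 kg/m³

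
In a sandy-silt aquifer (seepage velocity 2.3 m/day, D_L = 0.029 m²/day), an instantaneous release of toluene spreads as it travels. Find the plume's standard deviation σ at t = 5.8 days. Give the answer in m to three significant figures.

0.580 m

Dispersive spreading gives a Gaussian with σ² = 2Dt; advection only shifts the center.
σ = √(2 × 0.029 × 5.8) = 0.580 m.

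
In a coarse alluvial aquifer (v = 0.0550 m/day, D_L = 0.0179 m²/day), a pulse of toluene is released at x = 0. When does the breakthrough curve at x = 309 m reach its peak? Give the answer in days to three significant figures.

For the 1D instantaneous-source solution, setting ∂C/∂t = 0 at fixed x gives v²t² + 2Dt − x² = 0, so t = (√(D² + v²x²) − D)/v².
√(D² + v²x²) = √(0.0179² + 0.0550² × 309²) = 17.00; v² = 0.003025.
t = (17.00 − 0.0179)/0.003025 = 5610 days (vs. the pure-advection estimate x/v = 5620 d).

5610 days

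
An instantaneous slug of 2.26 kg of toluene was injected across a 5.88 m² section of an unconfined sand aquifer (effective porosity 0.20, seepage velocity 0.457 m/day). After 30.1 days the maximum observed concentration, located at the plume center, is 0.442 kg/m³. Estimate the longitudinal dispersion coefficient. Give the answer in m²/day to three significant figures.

At the plume center C_max = M/(n_e·A·√(4πDt)), so D = M²/(4πt·(n_e·A·C_max)²).
n_e·A·C_max = 0.20 × 5.88 × 0.442 = 0.5198 kg/m.
D = 2.26²/(4π × 30.1 × 0.5198²) = 0.0500 m²/day.

0.0500 m²/day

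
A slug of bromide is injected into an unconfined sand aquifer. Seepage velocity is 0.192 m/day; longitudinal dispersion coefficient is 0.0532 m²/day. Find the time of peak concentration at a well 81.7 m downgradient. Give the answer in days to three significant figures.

For the 1D instantaneous-source solution, setting ∂C/∂t = 0 at fixed x gives v²t² + 2Dt − x² = 0, so t = (√(D² + v²x²) − D)/v².
√(D² + v²x²) = √(0.0532² + 0.192² × 81.7²) = 15.69; v² = 0.036864.
t = (15.69 − 0.0532)/0.036864 = 424 days (vs. the pure-advection estimate x/v = 426 d).

424 days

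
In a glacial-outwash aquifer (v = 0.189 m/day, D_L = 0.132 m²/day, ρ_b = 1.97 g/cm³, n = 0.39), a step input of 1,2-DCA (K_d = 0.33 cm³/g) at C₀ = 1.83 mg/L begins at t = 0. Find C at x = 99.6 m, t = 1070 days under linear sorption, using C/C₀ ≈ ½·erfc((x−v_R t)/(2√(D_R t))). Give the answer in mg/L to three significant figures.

0.0191 mg/L

Retardation factor R = 1 + ρ_b·K_d/n = 1 + 1.97 × 0.33/0.39 = 2.667.
Sorption retards both mechanisms: v_R = v/R = 0.07087 m/day, D_R = D/R = 0.04949 m²/day.
v_R·t = 0.07087 × 1070 = 75.8309 m; 2√(D_R t) = 14.55 m; argument = (99.6 − 75.8309)/14.55 = 1.634.
C = C₀ × ½·erfc(1.634) = 1.83 × 0.01042 = 0.0191 mg/L.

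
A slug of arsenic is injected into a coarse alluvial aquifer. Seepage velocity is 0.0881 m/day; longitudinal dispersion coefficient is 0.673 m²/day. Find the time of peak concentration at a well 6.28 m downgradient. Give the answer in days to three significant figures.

25.5 days

For the 1D instantaneous-source solution, setting ∂C/∂t = 0 at fixed x gives v²t² + 2Dt − x² = 0, so t = (√(D² + v²x²) − D)/v².
√(D² + v²x²) = √(0.673² + 0.0881² × 6.28²) = 0.8712; v² = 0.00776161.
t = (0.8712 − 0.673)/0.00776161 = 25.5 days (vs. the pure-advection estimate x/v = 71.3 d).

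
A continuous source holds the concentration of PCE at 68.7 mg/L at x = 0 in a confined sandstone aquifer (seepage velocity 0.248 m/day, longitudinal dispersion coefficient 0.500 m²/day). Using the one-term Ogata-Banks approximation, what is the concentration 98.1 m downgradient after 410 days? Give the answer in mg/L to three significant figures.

39.2 mg/L

For a continuous step input, C/C₀ ≈ ½·erfc((x−vt)/(2√(Dt))).
vt = 0.248 × 410 = 101.68 m and 2√(Dt) = 2√(0.500 × 410) = 28.64 m.
Argument (x−vt)/(2√(Dt)) = (98.1 − 101.68)/28.64 = -0.1250; ½·erfc(-0.1250) = 0.5702.
C = 68.7 × 0.5702 = 39.2 mg/L.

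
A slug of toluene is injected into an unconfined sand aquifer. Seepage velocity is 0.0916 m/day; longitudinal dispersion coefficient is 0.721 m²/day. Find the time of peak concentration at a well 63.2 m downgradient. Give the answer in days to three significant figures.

For the 1D instantaneous-source solution, setting ∂C/∂t = 0 at fixed x gives v²t² + 2Dt − x² = 0, so t = (√(D² + v²x²) − D)/v².
√(D² + v²x²) = √(0.721² + 0.0916² × 63.2²) = 5.834; v² = 0.00839056.
t = (5.834 − 0.721)/0.00839056 = 609 days (vs. the pure-advection estimate x/v = 690 d).

609 days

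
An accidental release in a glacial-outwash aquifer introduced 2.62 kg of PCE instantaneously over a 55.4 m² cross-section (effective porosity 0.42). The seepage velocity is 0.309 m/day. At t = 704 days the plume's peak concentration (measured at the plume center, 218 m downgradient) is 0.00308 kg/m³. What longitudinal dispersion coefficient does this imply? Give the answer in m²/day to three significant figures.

0.151 m²/day

At the plume center C_max = M/(n_e·A·√(4πDt)), so D = M²/(4πt·(n_e·A·C_max)²).
n_e·A·C_max = 0.42 × 55.4 × 0.00308 = 0.07167 kg/m.
D = 2.62²/(4π × 704 × 0.07167²) = 0.151 m²/day.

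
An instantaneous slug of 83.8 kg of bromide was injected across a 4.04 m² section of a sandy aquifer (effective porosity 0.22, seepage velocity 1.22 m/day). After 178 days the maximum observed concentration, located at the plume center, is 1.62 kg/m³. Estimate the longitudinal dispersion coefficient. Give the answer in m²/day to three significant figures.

At the plume center C_max = M/(n_e·A·√(4πDt)), so D = M²/(4πt·(n_e·A·C_max)²).
n_e·A·C_max = 0.22 × 4.04 × 1.62 = 1.440 kg/m.
D = 83.8²/(4π × 178 × 1.440²) = 1.51 m²/day.

1.51 m²/day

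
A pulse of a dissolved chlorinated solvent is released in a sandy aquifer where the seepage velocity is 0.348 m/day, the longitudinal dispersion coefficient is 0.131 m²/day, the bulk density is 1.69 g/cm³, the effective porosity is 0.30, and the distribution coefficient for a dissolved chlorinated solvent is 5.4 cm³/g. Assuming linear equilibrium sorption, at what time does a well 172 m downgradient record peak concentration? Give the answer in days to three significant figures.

Retardation factor R = 1 + ρ_b·K_d/n = 1 + 1.69 × 5.4/0.30 = 31.42.
Sorption retards both mechanisms: v_R = v/R = 0.01108 m/day, D_R = D/R = 0.004169 m²/day.
Peak time from v_R²t² + 2D_R t − x² = 0: t = (√(D_R² + v_R²x²) − D_R)/v_R².
√(D_R² + v_R²x²) = √(0.004169² + 0.01108² × 172²) = 1.906; v_R² = 0.0001228.
t = (1.906 − 0.004169)/0.0001228 = 15500 days.

15500 days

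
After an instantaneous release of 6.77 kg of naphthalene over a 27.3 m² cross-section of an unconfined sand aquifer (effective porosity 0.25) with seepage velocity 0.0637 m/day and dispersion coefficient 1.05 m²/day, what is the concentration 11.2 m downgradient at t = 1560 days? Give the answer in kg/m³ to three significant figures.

For an instantaneous plane source, C(x,t) = M/(n_e·A·√(4πDt)) · exp(−(x−vt)²/(4Dt)), with n_e·A the pore (flow) area.
Plume center vt = 0.0637 × 1560 = 99.372 m, so the well at 11.2 m is 88.172 m upgradient of the peak.
√(4πDt) = 143.5 m, giving peak height M/(n_e·A·√(4πDt)) = 6.77/(0.25 × 27.3 × 143.5) = 0.006912 kg/m³.
(x−vt)²/(4Dt) = (-88.172)²/(4 × 1.05 × 1560) = 1.187; exp(−1.187) = 0.3051.
C = 0.006912 × 0.3051 = 0.00211 kg/m³.

0.00211 kg/m³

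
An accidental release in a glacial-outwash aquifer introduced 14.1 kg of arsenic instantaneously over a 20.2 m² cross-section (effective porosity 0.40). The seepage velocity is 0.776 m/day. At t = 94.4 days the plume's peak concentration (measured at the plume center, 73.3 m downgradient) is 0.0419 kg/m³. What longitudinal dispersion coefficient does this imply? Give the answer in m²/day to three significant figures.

1.46 m²/day

At the plume center C_max = M/(n_e·A·√(4πDt)), so D = M²/(4πt·(n_e·A·C_max)²).
n_e·A·C_max = 0.40 × 20.2 × 0.0419 = 0.3386 kg/m.
D = 14.1²/(4π × 94.4 × 0.3386²) = 1.46 m²/day.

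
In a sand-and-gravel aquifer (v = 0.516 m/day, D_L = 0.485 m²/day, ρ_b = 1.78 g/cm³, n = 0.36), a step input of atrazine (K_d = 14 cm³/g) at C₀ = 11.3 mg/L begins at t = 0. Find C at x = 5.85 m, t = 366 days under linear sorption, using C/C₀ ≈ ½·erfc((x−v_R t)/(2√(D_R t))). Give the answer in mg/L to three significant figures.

Retardation factor R = 1 + ρ_b·K_d/n = 1 + 1.78 × 14/0.36 = 70.22.
Sorption retards both mechanisms: v_R = v/R = 0.007348 m/day, D_R = D/R = 0.006907 m²/day.
v_R·t = 0.007348 × 366 = 2.689368 m; 2√(D_R t) = 3.180 m; argument = (5.85 − 2.689368)/3.180 = 0.9939.
C = C₀ × ½·erfc(0.9939) = 11.3 × 0.07992 = 0.903 mg/L.

0.903 mg/L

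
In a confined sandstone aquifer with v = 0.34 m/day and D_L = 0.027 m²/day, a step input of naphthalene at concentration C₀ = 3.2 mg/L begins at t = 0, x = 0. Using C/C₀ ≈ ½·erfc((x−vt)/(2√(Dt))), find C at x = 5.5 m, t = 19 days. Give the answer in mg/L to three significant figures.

2.65 mg/L

For a continuous step input, C/C₀ ≈ ½·erfc((x−vt)/(2√(Dt))).
vt = 0.34 × 19 = 6.46 m and 2√(Dt) = 2√(0.027 × 19) = 1.432 m.
Argument (x−vt)/(2√(Dt)) = (5.5 − 6.46)/1.432 = -0.6704; ½·erfc(-0.6704) = 0.8285.
C = 3.2 × 0.8285 = 2.65 mg/L.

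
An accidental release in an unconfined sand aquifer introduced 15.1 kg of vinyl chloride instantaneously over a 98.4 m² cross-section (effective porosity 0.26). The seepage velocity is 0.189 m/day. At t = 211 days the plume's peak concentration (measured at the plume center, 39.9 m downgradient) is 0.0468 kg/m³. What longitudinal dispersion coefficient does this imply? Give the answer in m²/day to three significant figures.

0.0600 m²/day

At the plume center C_max = M/(n_e·A·√(4πDt)), so D = M²/(4πt·(n_e·A·C_max)²).
n_e·A·C_max = 0.26 × 98.4 × 0.0468 = 1.197 kg/m.
D = 15.1²/(4π × 211 × 1.197²) = 0.0600 m²/day.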